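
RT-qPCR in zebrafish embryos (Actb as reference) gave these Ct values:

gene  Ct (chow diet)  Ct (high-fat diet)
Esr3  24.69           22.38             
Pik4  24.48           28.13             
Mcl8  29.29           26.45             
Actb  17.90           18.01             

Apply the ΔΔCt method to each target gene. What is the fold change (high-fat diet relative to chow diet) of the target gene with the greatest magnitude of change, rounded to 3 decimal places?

Esr3: ΔΔCt = (22.38−18.01) − (24.69−17.90) = 4.37 − 6.79 = -2.42; fold change = 2^2.42 = 5.352
Pik4: ΔΔCt = (28.13−18.01) − (24.48−17.90) = 10.12 − 6.58 = 3.54; fold change = 2^-3.54 = 0.086
Mcl8: ΔΔCt = (26.45−18.01) − (29.29−17.90) = 8.44 − 11.39 = -2.95; fold change = 2^2.95 = 7.727
Pik4 has the largest |ΔΔCt| = 3.54.

0.086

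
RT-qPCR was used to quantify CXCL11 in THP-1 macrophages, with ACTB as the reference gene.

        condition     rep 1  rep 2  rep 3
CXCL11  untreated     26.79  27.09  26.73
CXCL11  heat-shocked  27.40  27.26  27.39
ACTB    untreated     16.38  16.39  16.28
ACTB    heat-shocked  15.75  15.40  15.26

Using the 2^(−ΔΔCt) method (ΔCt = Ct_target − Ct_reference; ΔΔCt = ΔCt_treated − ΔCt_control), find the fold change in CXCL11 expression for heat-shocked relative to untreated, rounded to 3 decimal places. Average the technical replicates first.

0.390

Mean Ct: CXCL11 untreated 26.870; CXCL11 heat-shocked 27.350; ACTB untreated 16.350; ACTB heat-shocked 15.470
ΔCt(untreated) = 26.870 − 16.350 = 10.520
ΔCt(heat-shocked) = 27.350 − 15.470 = 11.880
ΔΔCt = 11.880 − 10.520 = 1.360
Fold change = 2^(−1.360) = 0.3896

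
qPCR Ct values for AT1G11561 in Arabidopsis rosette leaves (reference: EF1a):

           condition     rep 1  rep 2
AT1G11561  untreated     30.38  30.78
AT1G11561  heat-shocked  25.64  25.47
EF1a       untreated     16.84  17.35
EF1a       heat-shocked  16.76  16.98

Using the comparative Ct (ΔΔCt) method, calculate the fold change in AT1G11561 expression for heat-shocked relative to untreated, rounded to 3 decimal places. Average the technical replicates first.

Mean Ct: AT1G11561 untreated 30.580; AT1G11561 heat-shocked 25.555; EF1a untreated 17.095; EF1a heat-shocked 16.870
ΔCt(untreated) = 30.580 − 17.095 = 13.485
ΔCt(heat-shocked) = 25.555 − 16.870 = 8.685
ΔΔCt = 8.685 − 13.485 = -4.800
Fold change = 2^(−(-4.800)) = 2^4.800 = 27.8576

27.858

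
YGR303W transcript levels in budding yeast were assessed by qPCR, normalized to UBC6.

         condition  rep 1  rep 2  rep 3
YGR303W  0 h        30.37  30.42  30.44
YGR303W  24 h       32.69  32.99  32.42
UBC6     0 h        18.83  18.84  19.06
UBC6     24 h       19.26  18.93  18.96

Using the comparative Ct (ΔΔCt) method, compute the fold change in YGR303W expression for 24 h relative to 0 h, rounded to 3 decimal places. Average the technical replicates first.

Mean Ct: YGR303W 0 h 30.410; YGR303W 24 h 32.700; UBC6 0 h 18.910; UBC6 24 h 19.050
ΔCt(0 h) = 30.410 − 18.910 = 11.500
ΔCt(24 h) = 32.700 − 19.050 = 13.650
ΔΔCt = 13.650 − 11.500 = 2.150
Fold change = 2^(−2.150) = 0.2253

0.225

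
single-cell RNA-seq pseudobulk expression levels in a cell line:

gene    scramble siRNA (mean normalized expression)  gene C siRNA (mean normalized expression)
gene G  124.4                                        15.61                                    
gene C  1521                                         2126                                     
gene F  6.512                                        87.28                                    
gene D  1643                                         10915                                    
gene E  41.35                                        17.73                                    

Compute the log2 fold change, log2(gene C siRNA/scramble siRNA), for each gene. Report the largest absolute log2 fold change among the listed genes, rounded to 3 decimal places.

3.744

log2(15.61/124.4) = -2.994  (gene G)
log2(2126/1521) = 0.483  (gene C)
log2(87.28/6.512) = 3.744  (gene F)
log2(10915/1643) = 2.732  (gene D)
log2(17.73/41.35) = -1.222  (gene E)
The largest magnitude belongs to gene F.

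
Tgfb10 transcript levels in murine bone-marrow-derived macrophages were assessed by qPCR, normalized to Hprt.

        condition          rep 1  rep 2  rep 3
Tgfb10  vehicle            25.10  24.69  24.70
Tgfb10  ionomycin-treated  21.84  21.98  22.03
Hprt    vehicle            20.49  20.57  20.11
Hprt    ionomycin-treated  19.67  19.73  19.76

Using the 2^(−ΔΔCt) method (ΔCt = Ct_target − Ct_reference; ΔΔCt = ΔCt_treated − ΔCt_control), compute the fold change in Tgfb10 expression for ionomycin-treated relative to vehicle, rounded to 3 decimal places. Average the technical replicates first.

Mean Ct: Tgfb10 vehicle 24.830; Tgfb10 ionomycin-treated 21.950; Hprt vehicle 20.390; Hprt ionomycin-treated 19.720
ΔCt(vehicle) = 24.830 − 20.390 = 4.440
ΔCt(ionomycin-treated) = 21.950 − 19.720 = 2.230
ΔΔCt = 2.230 − 4.440 = -2.210
Fold change = 2^(−(-2.210)) = 2^2.210 = 4.6268

4.627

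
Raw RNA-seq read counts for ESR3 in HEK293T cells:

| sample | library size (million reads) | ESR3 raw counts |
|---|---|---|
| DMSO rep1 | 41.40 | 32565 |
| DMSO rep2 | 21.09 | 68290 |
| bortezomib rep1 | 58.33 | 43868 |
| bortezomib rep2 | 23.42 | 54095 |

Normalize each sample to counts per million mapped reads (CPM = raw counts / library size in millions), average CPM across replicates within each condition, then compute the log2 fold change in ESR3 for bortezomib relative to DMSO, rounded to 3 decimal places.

CPM(DMSO rep1) = 32565 / 41.40 = 786.5942
CPM(DMSO rep2) = 68290 / 21.09 = 3238.0275
CPM(bortezomib rep1) = 43868 / 58.33 = 752.0658
CPM(bortezomib rep2) = 54095 / 23.42 = 2309.7780
mean CPM(DMSO) = 2012.3109; mean CPM(bortezomib) = 1530.9219
Fold change = 1530.9219 / 2012.3109 = 0.76078
log2(0.76078) = -0.3945

-0.394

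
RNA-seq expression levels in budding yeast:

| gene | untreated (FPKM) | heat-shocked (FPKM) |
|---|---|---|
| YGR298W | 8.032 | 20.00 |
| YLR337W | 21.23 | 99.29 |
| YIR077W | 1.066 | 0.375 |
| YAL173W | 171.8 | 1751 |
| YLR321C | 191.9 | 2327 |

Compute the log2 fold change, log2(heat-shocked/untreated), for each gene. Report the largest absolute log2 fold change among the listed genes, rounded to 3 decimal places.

log2(20.00/8.032) = 1.316  (YGR298W)
log2(99.29/21.23) = 2.226  (YLR337W)
log2(0.375/1.066) = -1.507  (YIR077W)
log2(1751/171.8) = 3.349  (YAL173W)
log2(2327/191.9) = 3.600  (YLR321C)
The largest magnitude belongs to YLR321C.

3.600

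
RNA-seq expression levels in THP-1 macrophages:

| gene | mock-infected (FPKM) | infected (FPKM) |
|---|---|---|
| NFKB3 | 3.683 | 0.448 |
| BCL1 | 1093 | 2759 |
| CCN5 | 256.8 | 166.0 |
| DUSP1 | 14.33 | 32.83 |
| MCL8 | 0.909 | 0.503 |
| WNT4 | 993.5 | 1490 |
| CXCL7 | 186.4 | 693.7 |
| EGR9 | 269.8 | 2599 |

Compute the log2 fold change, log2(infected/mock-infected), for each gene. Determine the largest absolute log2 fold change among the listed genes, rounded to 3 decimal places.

log2(0.448/3.683) = -3.039  (NFKB3)
log2(2759/1093) = 1.336  (BCL1)
log2(166.0/256.8) = -0.629  (CCN5)
log2(32.83/14.33) = 1.196  (DUSP1)
log2(0.503/0.909) = -0.854  (MCL8)
log2(1490/993.5) = 0.585  (WNT4)
log2(693.7/186.4) = 1.896  (CXCL7)
log2(2599/269.8) = 3.268  (EGR9)
The largest magnitude belongs to EGR9.

3.268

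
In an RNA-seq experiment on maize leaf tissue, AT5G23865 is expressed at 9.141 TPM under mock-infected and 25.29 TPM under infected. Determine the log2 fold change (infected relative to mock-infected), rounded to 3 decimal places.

Fold change = 25.29 / 9.141 = 2.7667
log2(2.7667) = 1.4681

1.468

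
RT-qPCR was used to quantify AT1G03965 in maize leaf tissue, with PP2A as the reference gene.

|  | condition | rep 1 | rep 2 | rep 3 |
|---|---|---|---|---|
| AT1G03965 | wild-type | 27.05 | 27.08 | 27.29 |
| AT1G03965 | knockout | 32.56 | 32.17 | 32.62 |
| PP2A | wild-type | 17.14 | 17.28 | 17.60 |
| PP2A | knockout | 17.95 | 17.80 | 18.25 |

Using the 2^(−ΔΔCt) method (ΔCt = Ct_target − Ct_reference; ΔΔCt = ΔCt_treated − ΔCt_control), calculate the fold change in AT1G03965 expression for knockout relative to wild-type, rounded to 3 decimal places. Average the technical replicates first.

Mean Ct: AT1G03965 wild-type 27.140; AT1G03965 knockout 32.450; PP2A wild-type 17.340; PP2A knockout 18.000
ΔCt(wild-type) = 27.140 − 17.340 = 9.800
ΔCt(knockout) = 32.450 − 18.000 = 14.450
ΔΔCt = 14.450 − 9.800 = 4.650
Fold change = 2^(−4.650) = 0.0398

0.040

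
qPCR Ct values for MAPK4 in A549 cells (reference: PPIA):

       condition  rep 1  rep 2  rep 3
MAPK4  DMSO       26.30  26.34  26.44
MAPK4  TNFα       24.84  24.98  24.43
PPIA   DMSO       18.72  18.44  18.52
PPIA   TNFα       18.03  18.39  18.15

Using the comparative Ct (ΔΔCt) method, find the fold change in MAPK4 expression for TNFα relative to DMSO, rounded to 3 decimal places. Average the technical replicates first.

Mean Ct: MAPK4 DMSO 26.360; MAPK4 TNFα 24.750; PPIA DMSO 18.560; PPIA TNFα 18.190
ΔCt(DMSO) = 26.360 − 18.560 = 7.800
ΔCt(TNFα) = 24.750 − 18.190 = 6.560
ΔΔCt = 6.560 − 7.800 = -1.240
Fold change = 2^(−(-1.240)) = 2^1.240 = 2.3620

2.362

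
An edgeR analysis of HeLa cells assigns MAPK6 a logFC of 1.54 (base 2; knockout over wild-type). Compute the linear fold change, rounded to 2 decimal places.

Fold change = 2^(1.54) = 2.908

2.91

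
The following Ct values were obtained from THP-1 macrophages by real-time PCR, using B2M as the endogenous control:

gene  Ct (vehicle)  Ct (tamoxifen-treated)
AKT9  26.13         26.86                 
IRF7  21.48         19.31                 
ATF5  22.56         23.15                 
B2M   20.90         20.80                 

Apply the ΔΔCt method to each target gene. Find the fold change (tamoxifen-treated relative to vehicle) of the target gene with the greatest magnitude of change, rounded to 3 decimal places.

4.199

AKT9: ΔΔCt = (26.86−20.80) − (26.13−20.90) = 6.06 − 5.23 = 0.83; fold change = 2^-0.83 = 0.563
IRF7: ΔΔCt = (19.31−20.80) − (21.48−20.90) = -1.49 − 0.58 = -2.07; fold change = 2^2.07 = 4.199
ATF5: ΔΔCt = (23.15−20.80) − (22.56−20.90) = 2.35 − 1.66 = 0.69; fold change = 2^-0.69 = 0.620
IRF7 has the largest |ΔΔCt| = 2.07.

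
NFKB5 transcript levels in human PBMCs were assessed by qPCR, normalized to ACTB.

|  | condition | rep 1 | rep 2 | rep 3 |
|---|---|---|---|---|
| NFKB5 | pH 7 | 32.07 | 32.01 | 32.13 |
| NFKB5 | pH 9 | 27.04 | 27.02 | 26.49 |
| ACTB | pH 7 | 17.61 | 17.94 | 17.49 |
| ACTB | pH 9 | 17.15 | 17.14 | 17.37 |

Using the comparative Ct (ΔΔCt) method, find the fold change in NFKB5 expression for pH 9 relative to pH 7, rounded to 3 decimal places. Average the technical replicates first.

Mean Ct: NFKB5 pH 7 32.070; NFKB5 pH 9 26.850; ACTB pH 7 17.680; ACTB pH 9 17.220
ΔCt(pH 7) = 32.070 − 17.680 = 14.390
ΔCt(pH 9) = 26.850 − 17.220 = 9.630
ΔΔCt = 9.630 − 14.390 = -4.760
Fold change = 2^(−(-4.760)) = 2^4.760 = 27.0958

27.096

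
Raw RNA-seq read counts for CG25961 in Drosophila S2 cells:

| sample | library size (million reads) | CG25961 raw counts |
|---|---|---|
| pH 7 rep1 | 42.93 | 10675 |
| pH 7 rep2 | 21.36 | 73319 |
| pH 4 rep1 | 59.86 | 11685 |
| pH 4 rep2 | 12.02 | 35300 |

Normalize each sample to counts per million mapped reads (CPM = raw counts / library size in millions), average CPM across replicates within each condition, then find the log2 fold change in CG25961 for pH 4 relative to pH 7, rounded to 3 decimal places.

CPM(pH 7 rep1) = 10675 / 42.93 = 248.6606
CPM(pH 7 rep2) = 73319 / 21.36 = 3432.5375
CPM(pH 4 rep1) = 11685 / 59.86 = 195.2055
CPM(pH 4 rep2) = 35300 / 12.02 = 2936.7720
mean CPM(pH 7) = 1840.5990; mean CPM(pH 4) = 1565.9888
Fold change = 1565.9888 / 1840.5990 = 0.85080
log2(0.85080) = -0.2331

-0.233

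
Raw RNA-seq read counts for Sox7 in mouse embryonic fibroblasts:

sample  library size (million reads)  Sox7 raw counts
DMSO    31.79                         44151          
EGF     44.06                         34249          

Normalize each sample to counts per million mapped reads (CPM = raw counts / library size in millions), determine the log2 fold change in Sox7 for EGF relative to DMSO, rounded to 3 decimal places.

CPM(DMSO) = 44151 / 31.79 = 1388.8330
CPM(EGF) = 34249 / 44.06 = 777.3264
Fold change = 777.3264 / 1388.8330 = 0.55970
log2(0.55970) = -0.8373

-0.837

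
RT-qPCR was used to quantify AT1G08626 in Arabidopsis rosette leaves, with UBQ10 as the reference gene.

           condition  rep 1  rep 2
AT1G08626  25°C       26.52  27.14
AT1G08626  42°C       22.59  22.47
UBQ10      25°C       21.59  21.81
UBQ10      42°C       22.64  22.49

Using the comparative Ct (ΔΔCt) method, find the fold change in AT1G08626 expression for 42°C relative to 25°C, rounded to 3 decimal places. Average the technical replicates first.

Mean Ct: AT1G08626 25°C 26.830; AT1G08626 42°C 22.530; UBQ10 25°C 21.700; UBQ10 42°C 22.565
ΔCt(25°C) = 26.830 − 21.700 = 5.130
ΔCt(42°C) = 22.530 − 22.565 = -0.035
ΔΔCt = -0.035 − 5.130 = -5.165
Fold change = 2^(−(-5.165)) = 2^5.165 = 35.8773

35.877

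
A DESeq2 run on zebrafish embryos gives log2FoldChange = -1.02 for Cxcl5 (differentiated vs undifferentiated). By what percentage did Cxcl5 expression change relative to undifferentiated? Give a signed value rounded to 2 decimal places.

-50.69%

Fold change = 2^(-1.02) = 0.4931
Percent change = (FC − 1) × 100% = (0.4931 − 1) × 100 = -50.69%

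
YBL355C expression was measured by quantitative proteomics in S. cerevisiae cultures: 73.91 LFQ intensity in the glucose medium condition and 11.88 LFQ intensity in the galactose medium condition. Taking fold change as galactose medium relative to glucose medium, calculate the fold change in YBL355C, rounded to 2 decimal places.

Fold change = 11.88 / 73.91 = 0.161
YBL355C is downregulated.

0.16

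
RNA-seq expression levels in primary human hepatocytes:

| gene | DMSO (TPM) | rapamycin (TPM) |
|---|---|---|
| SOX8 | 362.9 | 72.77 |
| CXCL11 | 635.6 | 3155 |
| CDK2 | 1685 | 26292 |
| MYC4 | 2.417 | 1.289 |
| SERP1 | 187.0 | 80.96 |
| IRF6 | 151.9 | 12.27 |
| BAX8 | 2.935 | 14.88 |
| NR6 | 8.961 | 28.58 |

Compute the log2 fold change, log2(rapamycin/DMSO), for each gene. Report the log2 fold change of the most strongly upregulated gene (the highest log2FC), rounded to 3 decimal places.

log2(72.77/362.9) = -2.318  (SOX8)
log2(3155/635.6) = 2.311  (CXCL11)
log2(26292/1685) = 3.964  (CDK2)
log2(1.289/2.417) = -0.907  (MYC4)
log2(80.96/187.0) = -1.208  (SERP1)
log2(12.27/151.9) = -3.630  (IRF6)
log2(14.88/2.935) = 2.342  (BAX8)
log2(28.58/8.961) = 1.673  (NR6)
CDK2 is most strongly upregulated.

3.964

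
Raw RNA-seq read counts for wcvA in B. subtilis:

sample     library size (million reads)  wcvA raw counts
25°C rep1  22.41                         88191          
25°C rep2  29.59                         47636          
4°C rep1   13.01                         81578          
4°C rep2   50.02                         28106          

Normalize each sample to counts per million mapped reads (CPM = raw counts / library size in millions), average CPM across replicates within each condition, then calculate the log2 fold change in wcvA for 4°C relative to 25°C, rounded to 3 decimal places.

CPM(25°C rep1) = 88191 / 22.41 = 3935.3414
CPM(25°C rep2) = 47636 / 29.59 = 1609.8682
CPM(4°C rep1) = 81578 / 13.01 = 6270.4074
CPM(4°C rep2) = 28106 / 50.02 = 561.8952
mean CPM(25°C) = 2772.6048; mean CPM(4°C) = 3416.1513
Fold change = 3416.1513 / 2772.6048 = 1.23211
log2(1.23211) = 0.3011

0.301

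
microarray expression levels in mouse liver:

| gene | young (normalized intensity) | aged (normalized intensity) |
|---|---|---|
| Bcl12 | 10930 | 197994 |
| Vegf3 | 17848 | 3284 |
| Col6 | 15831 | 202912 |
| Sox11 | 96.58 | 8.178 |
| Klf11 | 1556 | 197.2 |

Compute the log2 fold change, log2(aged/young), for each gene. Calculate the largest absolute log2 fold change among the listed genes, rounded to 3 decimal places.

4.179

log2(197994/10930) = 4.179  (Bcl12)
log2(3284/17848) = -2.442  (Vegf3)
log2(202912/15831) = 3.680  (Col6)
log2(8.178/96.58) = -3.562  (Sox11)
log2(197.2/1556) = -2.980  (Klf11)
The largest magnitude belongs to Bcl12.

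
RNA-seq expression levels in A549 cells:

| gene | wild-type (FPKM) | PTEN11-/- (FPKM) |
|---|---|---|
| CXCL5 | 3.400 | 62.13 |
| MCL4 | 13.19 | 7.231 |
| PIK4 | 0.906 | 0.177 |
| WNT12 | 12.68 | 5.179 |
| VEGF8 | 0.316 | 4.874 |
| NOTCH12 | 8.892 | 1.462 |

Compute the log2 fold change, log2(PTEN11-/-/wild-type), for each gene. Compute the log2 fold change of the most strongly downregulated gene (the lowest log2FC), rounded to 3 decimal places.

log2(62.13/3.400) = 4.192  (CXCL5)
log2(7.231/13.19) = -0.867  (MCL4)
log2(0.177/0.906) = -2.356  (PIK4)
log2(5.179/12.68) = -1.292  (WNT12)
log2(4.874/0.316) = 3.947  (VEGF8)
log2(1.462/8.892) = -2.605  (NOTCH12)
NOTCH12 is most strongly downregulated.

-2.605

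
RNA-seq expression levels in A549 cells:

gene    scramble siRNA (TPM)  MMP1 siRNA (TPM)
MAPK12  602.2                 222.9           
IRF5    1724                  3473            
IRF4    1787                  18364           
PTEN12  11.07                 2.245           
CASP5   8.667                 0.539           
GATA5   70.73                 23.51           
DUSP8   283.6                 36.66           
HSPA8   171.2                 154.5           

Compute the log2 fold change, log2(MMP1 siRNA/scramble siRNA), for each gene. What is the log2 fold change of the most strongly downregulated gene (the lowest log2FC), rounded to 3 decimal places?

-4.007

log2(222.9/602.2) = -1.434  (MAPK12)
log2(3473/1724) = 1.010  (IRF5)
log2(18364/1787) = 3.361  (IRF4)
log2(2.245/11.07) = -2.302  (PTEN12)
log2(0.539/8.667) = -4.007  (CASP5)
log2(23.51/70.73) = -1.589  (GATA5)
log2(36.66/283.6) = -2.952  (DUSP8)
log2(154.5/171.2) = -0.148  (HSPA8)
CASP5 is most strongly downregulated.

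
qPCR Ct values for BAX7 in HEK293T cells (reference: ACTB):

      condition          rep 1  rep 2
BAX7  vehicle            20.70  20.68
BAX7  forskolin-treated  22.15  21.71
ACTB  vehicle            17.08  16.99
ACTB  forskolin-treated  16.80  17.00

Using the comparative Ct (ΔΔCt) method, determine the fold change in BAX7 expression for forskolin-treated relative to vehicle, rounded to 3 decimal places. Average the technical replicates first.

Mean Ct: BAX7 vehicle 20.690; BAX7 forskolin-treated 21.930; ACTB vehicle 17.035; ACTB forskolin-treated 16.900
ΔCt(vehicle) = 20.690 − 17.035 = 3.655
ΔCt(forskolin-treated) = 21.930 − 16.900 = 5.030
ΔΔCt = 5.030 − 3.655 = 1.375
Fold change = 2^(−1.375) = 0.3856

0.386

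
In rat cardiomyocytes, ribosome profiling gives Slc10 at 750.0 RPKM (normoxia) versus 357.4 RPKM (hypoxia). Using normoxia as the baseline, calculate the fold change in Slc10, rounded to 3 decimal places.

Fold change = 357.4 / 750.0 = 0.4765
Slc10 is downregulated.

0.477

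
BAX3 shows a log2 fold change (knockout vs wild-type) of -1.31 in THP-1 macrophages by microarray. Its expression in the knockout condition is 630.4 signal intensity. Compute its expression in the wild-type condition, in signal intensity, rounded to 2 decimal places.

Fold change = 2^(-1.31) = 0.4033
wild-type expression = 630.4 / 0.4033 = 1563.02

1563.02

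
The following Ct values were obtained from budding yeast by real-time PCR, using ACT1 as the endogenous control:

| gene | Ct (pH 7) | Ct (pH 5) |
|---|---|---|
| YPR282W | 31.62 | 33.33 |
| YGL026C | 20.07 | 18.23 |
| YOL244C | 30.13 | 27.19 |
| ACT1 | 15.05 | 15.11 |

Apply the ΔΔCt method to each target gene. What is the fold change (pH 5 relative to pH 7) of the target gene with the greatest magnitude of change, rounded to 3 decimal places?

YPR282W: ΔΔCt = (33.33−15.11) − (31.62−15.05) = 18.22 − 16.57 = 1.65; fold change = 2^-1.65 = 0.319
YGL026C: ΔΔCt = (18.23−15.11) − (20.07−15.05) = 3.12 − 5.02 = -1.90; fold change = 2^1.90 = 3.732
YOL244C: ΔΔCt = (27.19−15.11) − (30.13−15.05) = 12.08 − 15.08 = -3.00; fold change = 2^3.00 = 8.000
YOL244C has the largest |ΔΔCt| = 3.00.

8.000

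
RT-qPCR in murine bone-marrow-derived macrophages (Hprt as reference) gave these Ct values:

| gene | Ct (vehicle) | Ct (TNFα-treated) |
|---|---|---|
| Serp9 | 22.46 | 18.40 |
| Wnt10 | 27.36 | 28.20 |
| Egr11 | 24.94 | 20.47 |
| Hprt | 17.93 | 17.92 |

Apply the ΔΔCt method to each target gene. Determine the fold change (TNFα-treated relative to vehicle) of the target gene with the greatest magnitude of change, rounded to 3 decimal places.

22.009

Serp9: ΔΔCt = (18.40−17.92) − (22.46−17.93) = 0.48 − 4.53 = -4.05; fold change = 2^4.05 = 16.564
Wnt10: ΔΔCt = (28.20−17.92) − (27.36−17.93) = 10.28 − 9.43 = 0.85; fold change = 2^-0.85 = 0.555
Egr11: ΔΔCt = (20.47−17.92) − (24.94−17.93) = 2.55 − 7.01 = -4.46; fold change = 2^4.46 = 22.009
Egr11 has the largest |ΔΔCt| = 4.46.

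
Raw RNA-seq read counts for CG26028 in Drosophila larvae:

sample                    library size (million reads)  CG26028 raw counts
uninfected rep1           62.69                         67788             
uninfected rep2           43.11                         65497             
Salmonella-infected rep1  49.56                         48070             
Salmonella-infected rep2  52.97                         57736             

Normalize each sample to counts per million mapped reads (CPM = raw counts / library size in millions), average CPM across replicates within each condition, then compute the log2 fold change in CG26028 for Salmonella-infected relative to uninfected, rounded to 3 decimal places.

CPM(uninfected rep1) = 67788 / 62.69 = 1081.3208
CPM(uninfected rep2) = 65497 / 43.11 = 1519.2995
CPM(Salmonella-infected rep1) = 48070 / 49.56 = 969.9354
CPM(Salmonella-infected rep2) = 57736 / 52.97 = 1089.9755
mean CPM(uninfected) = 1300.3101; mean CPM(Salmonella-infected) = 1029.9554
Fold change = 1029.9554 / 1300.3101 = 0.79208
log2(0.79208) = -0.3363

-0.336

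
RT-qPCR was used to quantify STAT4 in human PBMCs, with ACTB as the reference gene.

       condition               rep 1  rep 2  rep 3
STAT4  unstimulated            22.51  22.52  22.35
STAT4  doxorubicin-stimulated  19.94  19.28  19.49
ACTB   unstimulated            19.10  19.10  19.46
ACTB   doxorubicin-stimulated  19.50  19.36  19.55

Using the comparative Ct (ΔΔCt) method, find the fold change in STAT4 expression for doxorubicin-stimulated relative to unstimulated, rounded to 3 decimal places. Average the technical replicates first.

Mean Ct: STAT4 unstimulated 22.460; STAT4 doxorubicin-stimulated 19.570; ACTB unstimulated 19.220; ACTB doxorubicin-stimulated 19.470
ΔCt(unstimulated) = 22.460 − 19.220 = 3.240
ΔCt(doxorubicin-stimulated) = 19.570 − 19.470 = 0.100
ΔΔCt = 0.100 − 3.240 = -3.140
Fold change = 2^(−(-3.140)) = 2^3.140 = 8.8152

8.815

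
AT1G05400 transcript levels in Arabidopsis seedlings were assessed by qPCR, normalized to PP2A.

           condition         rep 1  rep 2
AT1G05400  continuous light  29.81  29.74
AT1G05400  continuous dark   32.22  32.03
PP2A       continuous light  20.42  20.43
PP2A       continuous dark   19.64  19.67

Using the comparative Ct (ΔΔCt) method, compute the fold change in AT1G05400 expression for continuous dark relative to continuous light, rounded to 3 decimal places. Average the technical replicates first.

Mean Ct: AT1G05400 continuous light 29.775; AT1G05400 continuous dark 32.125; PP2A continuous light 20.425; PP2A continuous dark 19.655
ΔCt(continuous light) = 29.775 − 20.425 = 9.350
ΔCt(continuous dark) = 32.125 − 19.655 = 12.470
ΔΔCt = 12.470 − 9.350 = 3.120
Fold change = 2^(−3.120) = 0.1150

0.115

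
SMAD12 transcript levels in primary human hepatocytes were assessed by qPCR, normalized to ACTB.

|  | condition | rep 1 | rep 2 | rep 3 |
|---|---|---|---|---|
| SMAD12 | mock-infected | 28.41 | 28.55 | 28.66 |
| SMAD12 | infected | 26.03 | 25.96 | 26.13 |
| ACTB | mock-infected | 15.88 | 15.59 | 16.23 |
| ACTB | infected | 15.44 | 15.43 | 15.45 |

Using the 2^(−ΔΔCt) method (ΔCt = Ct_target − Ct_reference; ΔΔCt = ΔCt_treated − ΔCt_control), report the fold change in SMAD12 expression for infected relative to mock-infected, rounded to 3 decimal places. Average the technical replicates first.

4.112

Mean Ct: SMAD12 mock-infected 28.540; SMAD12 infected 26.040; ACTB mock-infected 15.900; ACTB infected 15.440
ΔCt(mock-infected) = 28.540 − 15.900 = 12.640
ΔCt(infected) = 26.040 − 15.440 = 10.600
ΔΔCt = 10.600 − 12.640 = -2.040
Fold change = 2^(−(-2.040)) = 2^2.040 = 4.1125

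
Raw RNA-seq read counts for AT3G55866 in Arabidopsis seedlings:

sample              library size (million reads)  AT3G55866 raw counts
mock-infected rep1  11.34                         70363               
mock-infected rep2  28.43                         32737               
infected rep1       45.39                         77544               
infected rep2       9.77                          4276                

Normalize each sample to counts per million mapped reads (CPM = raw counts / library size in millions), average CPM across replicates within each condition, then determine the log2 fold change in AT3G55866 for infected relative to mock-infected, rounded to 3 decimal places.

-1.777

CPM(mock-infected rep1) = 70363 / 11.34 = 6204.8501
CPM(mock-infected rep2) = 32737 / 28.43 = 1151.4949
CPM(infected rep1) = 77544 / 45.39 = 1708.3939
CPM(infected rep2) = 4276 / 9.77 = 437.6663
mean CPM(mock-infected) = 3678.1725; mean CPM(infected) = 1073.0301
Fold change = 1073.0301 / 3678.1725 = 0.29173
log2(0.29173) = -1.7773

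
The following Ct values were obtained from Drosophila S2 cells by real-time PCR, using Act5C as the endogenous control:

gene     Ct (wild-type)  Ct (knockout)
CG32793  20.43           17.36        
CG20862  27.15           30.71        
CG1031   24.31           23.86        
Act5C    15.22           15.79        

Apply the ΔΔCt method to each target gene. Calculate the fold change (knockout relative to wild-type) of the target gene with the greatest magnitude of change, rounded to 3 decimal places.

12.467

CG32793: ΔΔCt = (17.36−15.79) − (20.43−15.22) = 1.57 − 5.21 = -3.64; fold change = 2^3.64 = 12.467
CG20862: ΔΔCt = (30.71−15.79) − (27.15−15.22) = 14.92 − 11.93 = 2.99; fold change = 2^-2.99 = 0.126
CG1031: ΔΔCt = (23.86−15.79) − (24.31−15.22) = 8.07 − 9.09 = -1.02; fold change = 2^1.02 = 2.028
CG32793 has the largest |ΔΔCt| = 3.64.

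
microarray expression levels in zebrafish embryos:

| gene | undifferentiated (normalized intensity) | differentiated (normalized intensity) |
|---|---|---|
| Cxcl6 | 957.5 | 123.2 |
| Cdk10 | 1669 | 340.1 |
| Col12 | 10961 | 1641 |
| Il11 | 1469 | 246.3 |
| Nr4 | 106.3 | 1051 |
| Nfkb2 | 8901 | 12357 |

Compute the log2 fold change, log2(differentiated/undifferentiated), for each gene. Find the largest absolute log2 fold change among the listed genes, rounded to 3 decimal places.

log2(123.2/957.5) = -2.958  (Cxcl6)
log2(340.1/1669) = -2.295  (Cdk10)
log2(1641/10961) = -2.740  (Col12)
log2(246.3/1469) = -2.576  (Il11)
log2(1051/106.3) = 3.306  (Nr4)
log2(12357/8901) = 0.473  (Nfkb2)
The largest magnitude belongs to Nr4.

3.306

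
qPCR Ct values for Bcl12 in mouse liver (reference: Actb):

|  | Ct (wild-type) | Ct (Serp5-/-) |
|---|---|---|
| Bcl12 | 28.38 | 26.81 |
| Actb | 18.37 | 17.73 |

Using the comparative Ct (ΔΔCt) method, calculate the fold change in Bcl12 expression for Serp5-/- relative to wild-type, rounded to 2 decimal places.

ΔCt(wild-type) = 28.380 − 18.370 = 10.010
ΔCt(Serp5-/-) = 26.810 − 17.730 = 9.080
ΔΔCt = 9.080 − 10.010 = -0.930
Fold change = 2^(−(-0.930)) = 2^0.930 = 1.905

1.91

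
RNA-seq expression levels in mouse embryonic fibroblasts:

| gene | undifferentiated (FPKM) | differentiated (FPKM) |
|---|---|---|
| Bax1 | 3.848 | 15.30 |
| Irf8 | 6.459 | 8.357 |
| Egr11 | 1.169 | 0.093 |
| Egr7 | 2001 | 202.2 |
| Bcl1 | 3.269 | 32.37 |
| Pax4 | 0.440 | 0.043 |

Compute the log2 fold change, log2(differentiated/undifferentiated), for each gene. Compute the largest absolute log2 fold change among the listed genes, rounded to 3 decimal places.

3.652

log2(15.30/3.848) = 1.991  (Bax1)
log2(8.357/6.459) = 0.372  (Irf8)
log2(0.093/1.169) = -3.652  (Egr11)
log2(202.2/2001) = -3.307  (Egr7)
log2(32.37/3.269) = 3.308  (Bcl1)
log2(0.043/0.440) = -3.355  (Pax4)
The largest magnitude belongs to Egr11.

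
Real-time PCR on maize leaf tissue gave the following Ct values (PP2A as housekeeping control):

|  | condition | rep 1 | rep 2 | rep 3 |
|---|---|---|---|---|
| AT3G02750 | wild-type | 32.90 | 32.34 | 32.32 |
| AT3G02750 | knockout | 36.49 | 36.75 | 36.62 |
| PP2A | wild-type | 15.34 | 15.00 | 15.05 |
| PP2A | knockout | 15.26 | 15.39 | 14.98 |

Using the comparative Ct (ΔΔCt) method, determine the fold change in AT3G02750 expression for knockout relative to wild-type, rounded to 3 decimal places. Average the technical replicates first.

0.062

Mean Ct: AT3G02750 wild-type 32.520; AT3G02750 knockout 36.620; PP2A wild-type 15.130; PP2A knockout 15.210
ΔCt(wild-type) = 32.520 − 15.130 = 17.390
ΔCt(knockout) = 36.620 − 15.210 = 21.410
ΔΔCt = 21.410 − 17.390 = 4.020
Fold change = 2^(−4.020) = 0.0616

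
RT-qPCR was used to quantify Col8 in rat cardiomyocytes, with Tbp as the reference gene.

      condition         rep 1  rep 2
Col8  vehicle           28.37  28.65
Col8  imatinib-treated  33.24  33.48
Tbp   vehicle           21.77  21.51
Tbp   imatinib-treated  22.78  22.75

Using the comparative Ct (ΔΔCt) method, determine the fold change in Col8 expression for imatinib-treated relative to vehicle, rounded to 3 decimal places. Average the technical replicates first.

0.076

Mean Ct: Col8 vehicle 28.510; Col8 imatinib-treated 33.360; Tbp vehicle 21.640; Tbp imatinib-treated 22.765
ΔCt(vehicle) = 28.510 − 21.640 = 6.870
ΔCt(imatinib-treated) = 33.360 − 22.765 = 10.595
ΔΔCt = 10.595 − 6.870 = 3.725
Fold change = 2^(−3.725) = 0.0756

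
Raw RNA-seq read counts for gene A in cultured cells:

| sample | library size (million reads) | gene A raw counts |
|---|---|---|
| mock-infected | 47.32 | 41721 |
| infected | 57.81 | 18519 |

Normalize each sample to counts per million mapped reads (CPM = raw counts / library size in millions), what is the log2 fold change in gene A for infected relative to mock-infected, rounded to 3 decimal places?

-1.461

CPM(mock-infected) = 41721 / 47.32 = 881.6779
CPM(infected) = 18519 / 57.81 = 320.3425
Fold change = 320.3425 / 881.6779 = 0.36333
log2(0.36333) = -1.4606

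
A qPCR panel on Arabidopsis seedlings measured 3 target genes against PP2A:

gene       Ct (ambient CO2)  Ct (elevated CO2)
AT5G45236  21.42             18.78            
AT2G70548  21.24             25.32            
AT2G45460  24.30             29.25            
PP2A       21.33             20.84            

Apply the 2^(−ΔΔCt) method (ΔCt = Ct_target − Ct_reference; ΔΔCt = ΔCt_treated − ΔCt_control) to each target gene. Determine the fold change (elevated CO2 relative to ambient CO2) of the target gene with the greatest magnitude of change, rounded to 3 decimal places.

0.023

AT5G45236: ΔΔCt = (18.78−20.84) − (21.42−21.33) = -2.06 − 0.09 = -2.15; fold change = 2^2.15 = 4.438
AT2G70548: ΔΔCt = (25.32−20.84) − (21.24−21.33) = 4.48 − (-0.09) = 4.57; fold change = 2^-4.57 = 0.042
AT2G45460: ΔΔCt = (29.25−20.84) − (24.30−21.33) = 8.41 − 2.97 = 5.44; fold change = 2^-5.44 = 0.023
AT2G45460 has the largest |ΔΔCt| = 5.44.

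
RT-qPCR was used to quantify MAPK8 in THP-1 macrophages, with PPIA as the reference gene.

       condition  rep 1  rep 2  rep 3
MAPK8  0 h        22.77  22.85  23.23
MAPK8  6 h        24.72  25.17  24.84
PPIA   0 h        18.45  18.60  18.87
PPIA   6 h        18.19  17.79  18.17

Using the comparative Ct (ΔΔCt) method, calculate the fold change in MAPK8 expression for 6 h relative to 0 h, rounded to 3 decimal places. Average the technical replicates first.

0.171

Mean Ct: MAPK8 0 h 22.950; MAPK8 6 h 24.910; PPIA 0 h 18.640; PPIA 6 h 18.050
ΔCt(0 h) = 22.950 − 18.640 = 4.310
ΔCt(6 h) = 24.910 − 18.050 = 6.860
ΔΔCt = 6.860 − 4.310 = 2.550
Fold change = 2^(−2.550) = 0.1708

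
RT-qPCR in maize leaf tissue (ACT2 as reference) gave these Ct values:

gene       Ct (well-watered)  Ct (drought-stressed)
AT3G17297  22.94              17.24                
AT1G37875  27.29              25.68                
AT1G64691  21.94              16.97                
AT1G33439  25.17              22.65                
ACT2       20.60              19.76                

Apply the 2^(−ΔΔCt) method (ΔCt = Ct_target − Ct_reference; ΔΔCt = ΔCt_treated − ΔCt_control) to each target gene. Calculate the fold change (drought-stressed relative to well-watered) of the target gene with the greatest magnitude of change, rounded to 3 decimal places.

AT3G17297: ΔΔCt = (17.24−19.76) − (22.94−20.60) = -2.52 − 2.34 = -4.86; fold change = 2^4.86 = 29.041
AT1G37875: ΔΔCt = (25.68−19.76) − (27.29−20.60) = 5.92 − 6.69 = -0.77; fold change = 2^0.77 = 1.705
AT1G64691: ΔΔCt = (16.97−19.76) − (21.94−20.60) = -2.79 − 1.34 = -4.13; fold change = 2^4.13 = 17.509
AT1G33439: ΔΔCt = (22.65−19.76) − (25.17−20.60) = 2.89 − 4.57 = -1.68; fold change = 2^1.68 = 3.204
AT3G17297 has the largest |ΔΔCt| = 4.86.

29.041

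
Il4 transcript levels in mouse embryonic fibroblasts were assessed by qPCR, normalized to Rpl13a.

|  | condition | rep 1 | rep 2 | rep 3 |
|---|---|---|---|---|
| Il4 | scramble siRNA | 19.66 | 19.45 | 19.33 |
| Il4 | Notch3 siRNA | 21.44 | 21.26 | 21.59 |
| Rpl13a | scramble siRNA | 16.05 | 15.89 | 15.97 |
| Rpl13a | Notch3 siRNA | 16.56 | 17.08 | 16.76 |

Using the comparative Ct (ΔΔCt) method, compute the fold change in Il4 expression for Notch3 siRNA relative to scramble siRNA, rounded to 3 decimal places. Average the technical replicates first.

Mean Ct: Il4 scramble siRNA 19.480; Il4 Notch3 siRNA 21.430; Rpl13a scramble siRNA 15.970; Rpl13a Notch3 siRNA 16.800
ΔCt(scramble siRNA) = 19.480 − 15.970 = 3.510
ΔCt(Notch3 siRNA) = 21.430 − 16.800 = 4.630
ΔΔCt = 4.630 − 3.510 = 1.120
Fold change = 2^(−1.120) = 0.4601

0.460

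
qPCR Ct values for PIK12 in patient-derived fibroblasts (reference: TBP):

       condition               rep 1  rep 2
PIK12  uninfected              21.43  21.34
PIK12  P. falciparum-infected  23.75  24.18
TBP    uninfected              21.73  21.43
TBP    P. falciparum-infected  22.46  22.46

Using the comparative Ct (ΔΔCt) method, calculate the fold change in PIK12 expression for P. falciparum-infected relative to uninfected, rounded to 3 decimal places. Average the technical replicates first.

Mean Ct: PIK12 uninfected 21.385; PIK12 P. falciparum-infected 23.965; TBP uninfected 21.580; TBP P. falciparum-infected 22.460
ΔCt(uninfected) = 21.385 − 21.580 = -0.195
ΔCt(P. falciparum-infected) = 23.965 − 22.460 = 1.505
ΔΔCt = 1.505 − (-0.195) = 1.700
Fold change = 2^(−1.700) = 0.3078

0.308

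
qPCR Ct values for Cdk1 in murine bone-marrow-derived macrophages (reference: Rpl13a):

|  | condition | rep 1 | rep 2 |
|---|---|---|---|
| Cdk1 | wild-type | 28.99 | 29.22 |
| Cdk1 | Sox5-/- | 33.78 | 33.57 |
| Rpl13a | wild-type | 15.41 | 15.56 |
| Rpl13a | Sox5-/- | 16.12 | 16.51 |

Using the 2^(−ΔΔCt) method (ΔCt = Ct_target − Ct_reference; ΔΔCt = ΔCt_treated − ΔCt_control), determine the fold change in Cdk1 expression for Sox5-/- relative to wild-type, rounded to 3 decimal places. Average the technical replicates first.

Mean Ct: Cdk1 wild-type 29.105; Cdk1 Sox5-/- 33.675; Rpl13a wild-type 15.485; Rpl13a Sox5-/- 16.315
ΔCt(wild-type) = 29.105 − 15.485 = 13.620
ΔCt(Sox5-/-) = 33.675 − 16.315 = 17.360
ΔΔCt = 17.360 − 13.620 = 3.740
Fold change = 2^(−3.740) = 0.0748

0.075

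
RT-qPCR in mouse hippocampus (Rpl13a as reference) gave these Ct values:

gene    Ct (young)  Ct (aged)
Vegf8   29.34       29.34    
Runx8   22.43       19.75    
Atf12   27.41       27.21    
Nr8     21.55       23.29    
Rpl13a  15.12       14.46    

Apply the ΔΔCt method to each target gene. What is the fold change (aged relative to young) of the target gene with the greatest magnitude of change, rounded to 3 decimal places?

0.189

Vegf8: ΔΔCt = (29.34−14.46) − (29.34−15.12) = 14.88 − 14.22 = 0.66; fold change = 2^-0.66 = 0.633
Runx8: ΔΔCt = (19.75−14.46) − (22.43−15.12) = 5.29 − 7.31 = -2.02; fold change = 2^2.02 = 4.056
Atf12: ΔΔCt = (27.21−14.46) − (27.41−15.12) = 12.75 − 12.29 = 0.46; fold change = 2^-0.46 = 0.727
Nr8: ΔΔCt = (23.29−14.46) − (21.55−15.12) = 8.83 − 6.43 = 2.40; fold change = 2^-2.40 = 0.189
Nr8 has the largest |ΔΔCt| = 2.40.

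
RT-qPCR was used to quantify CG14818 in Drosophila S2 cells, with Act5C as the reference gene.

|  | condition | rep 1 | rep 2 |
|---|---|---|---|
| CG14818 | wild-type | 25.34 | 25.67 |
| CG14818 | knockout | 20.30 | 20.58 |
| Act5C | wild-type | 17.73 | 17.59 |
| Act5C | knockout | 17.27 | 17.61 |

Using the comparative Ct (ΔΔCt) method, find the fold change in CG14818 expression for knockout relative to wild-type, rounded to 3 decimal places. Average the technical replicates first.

28.740

Mean Ct: CG14818 wild-type 25.505; CG14818 knockout 20.440; Act5C wild-type 17.660; Act5C knockout 17.440
ΔCt(wild-type) = 25.505 − 17.660 = 7.845
ΔCt(knockout) = 20.440 − 17.440 = 3.000
ΔΔCt = 3.000 − 7.845 = -4.845
Fold change = 2^(−(-4.845)) = 2^4.845 = 28.7402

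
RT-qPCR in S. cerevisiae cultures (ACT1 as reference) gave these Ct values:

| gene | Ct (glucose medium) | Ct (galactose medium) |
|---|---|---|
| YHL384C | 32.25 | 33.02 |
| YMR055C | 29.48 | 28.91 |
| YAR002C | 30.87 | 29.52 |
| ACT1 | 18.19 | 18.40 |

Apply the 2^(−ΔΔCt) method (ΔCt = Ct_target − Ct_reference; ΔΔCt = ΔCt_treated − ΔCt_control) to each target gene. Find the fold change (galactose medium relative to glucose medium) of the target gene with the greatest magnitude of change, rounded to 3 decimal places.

2.949

YHL384C: ΔΔCt = (33.02−18.40) − (32.25−18.19) = 14.62 − 14.06 = 0.56; fold change = 2^-0.56 = 0.678
YMR055C: ΔΔCt = (28.91−18.40) − (29.48−18.19) = 10.51 − 11.29 = -0.78; fold change = 2^0.78 = 1.717
YAR002C: ΔΔCt = (29.52−18.40) − (30.87−18.19) = 11.12 − 12.68 = -1.56; fold change = 2^1.56 = 2.949
YAR002C has the largest |ΔΔCt| = 1.56.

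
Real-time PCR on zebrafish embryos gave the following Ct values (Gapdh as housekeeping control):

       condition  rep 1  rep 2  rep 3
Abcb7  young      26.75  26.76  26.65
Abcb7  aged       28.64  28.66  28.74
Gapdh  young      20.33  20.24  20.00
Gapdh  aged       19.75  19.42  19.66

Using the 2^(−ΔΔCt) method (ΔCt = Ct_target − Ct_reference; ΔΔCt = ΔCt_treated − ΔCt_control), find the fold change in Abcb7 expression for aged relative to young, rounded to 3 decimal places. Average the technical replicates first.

0.172

Mean Ct: Abcb7 young 26.720; Abcb7 aged 28.680; Gapdh young 20.190; Gapdh aged 19.610
ΔCt(young) = 26.720 − 20.190 = 6.530
ΔCt(aged) = 28.680 − 19.610 = 9.070
ΔΔCt = 9.070 − 6.530 = 2.540
Fold change = 2^(−2.540) = 0.1719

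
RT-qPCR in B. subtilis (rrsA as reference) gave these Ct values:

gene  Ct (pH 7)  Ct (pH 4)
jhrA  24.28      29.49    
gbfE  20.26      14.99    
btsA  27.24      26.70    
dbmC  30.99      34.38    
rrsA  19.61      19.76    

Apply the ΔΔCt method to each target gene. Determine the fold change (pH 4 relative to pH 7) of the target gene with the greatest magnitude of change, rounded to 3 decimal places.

42.814

jhrA: ΔΔCt = (29.49−19.76) − (24.28−19.61) = 9.73 − 4.67 = 5.06; fold change = 2^-5.06 = 0.030
gbfE: ΔΔCt = (14.99−19.76) − (20.26−19.61) = -4.77 − 0.65 = -5.42; fold change = 2^5.42 = 42.814
btsA: ΔΔCt = (26.70−19.76) − (27.24−19.61) = 6.94 − 7.63 = -0.69; fold change = 2^0.69 = 1.613
dbmC: ΔΔCt = (34.38−19.76) − (30.99−19.61) = 14.62 − 11.38 = 3.24; fold change = 2^-3.24 = 0.106
gbfE has the largest |ΔΔCt| = 5.42.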